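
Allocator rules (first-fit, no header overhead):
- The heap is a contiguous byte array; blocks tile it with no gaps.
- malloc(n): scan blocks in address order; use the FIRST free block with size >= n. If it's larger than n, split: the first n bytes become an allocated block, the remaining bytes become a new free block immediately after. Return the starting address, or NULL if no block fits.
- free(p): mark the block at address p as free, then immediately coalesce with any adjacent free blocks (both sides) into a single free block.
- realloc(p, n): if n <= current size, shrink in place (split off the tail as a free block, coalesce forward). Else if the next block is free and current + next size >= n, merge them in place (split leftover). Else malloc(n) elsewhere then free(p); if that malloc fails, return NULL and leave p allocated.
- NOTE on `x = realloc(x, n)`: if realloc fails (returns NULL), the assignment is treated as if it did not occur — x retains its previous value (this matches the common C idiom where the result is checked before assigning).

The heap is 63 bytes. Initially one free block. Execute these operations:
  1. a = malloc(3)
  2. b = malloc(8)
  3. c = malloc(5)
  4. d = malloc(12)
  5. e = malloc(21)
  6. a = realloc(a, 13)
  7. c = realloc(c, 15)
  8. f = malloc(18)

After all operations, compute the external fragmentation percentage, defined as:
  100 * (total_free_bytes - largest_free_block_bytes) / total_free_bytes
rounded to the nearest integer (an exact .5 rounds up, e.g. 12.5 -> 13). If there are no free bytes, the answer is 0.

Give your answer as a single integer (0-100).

Answer: 25

Derivation:
Op 1: a = malloc(3) -> a = 0; heap: [0-2 ALLOC][3-62 FREE]
Op 2: b = malloc(8) -> b = 3; heap: [0-2 ALLOC][3-10 ALLOC][11-62 FREE]
Op 3: c = malloc(5) -> c = 11; heap: [0-2 ALLOC][3-10 ALLOC][11-15 ALLOC][16-62 FREE]
Op 4: d = malloc(12) -> d = 16; heap: [0-2 ALLOC][3-10 ALLOC][11-15 ALLOC][16-27 ALLOC][28-62 FREE]
Op 5: e = malloc(21) -> e = 28; heap: [0-2 ALLOC][3-10 ALLOC][11-15 ALLOC][16-27 ALLOC][28-48 ALLOC][49-62 FREE]
Op 6: a = realloc(a, 13) -> a = 49; heap: [0-2 FREE][3-10 ALLOC][11-15 ALLOC][16-27 ALLOC][28-48 ALLOC][49-61 ALLOC][62-62 FREE]
Op 7: c = realloc(c, 15) -> NULL (c unchanged); heap: [0-2 FREE][3-10 ALLOC][11-15 ALLOC][16-27 ALLOC][28-48 ALLOC][49-61 ALLOC][62-62 FREE]
Op 8: f = malloc(18) -> f = NULL; heap: [0-2 FREE][3-10 ALLOC][11-15 ALLOC][16-27 ALLOC][28-48 ALLOC][49-61 ALLOC][62-62 FREE]
Free blocks: [3 1] total_free=4 largest=3 -> 100*(4-3)/4 = 100/4 = 25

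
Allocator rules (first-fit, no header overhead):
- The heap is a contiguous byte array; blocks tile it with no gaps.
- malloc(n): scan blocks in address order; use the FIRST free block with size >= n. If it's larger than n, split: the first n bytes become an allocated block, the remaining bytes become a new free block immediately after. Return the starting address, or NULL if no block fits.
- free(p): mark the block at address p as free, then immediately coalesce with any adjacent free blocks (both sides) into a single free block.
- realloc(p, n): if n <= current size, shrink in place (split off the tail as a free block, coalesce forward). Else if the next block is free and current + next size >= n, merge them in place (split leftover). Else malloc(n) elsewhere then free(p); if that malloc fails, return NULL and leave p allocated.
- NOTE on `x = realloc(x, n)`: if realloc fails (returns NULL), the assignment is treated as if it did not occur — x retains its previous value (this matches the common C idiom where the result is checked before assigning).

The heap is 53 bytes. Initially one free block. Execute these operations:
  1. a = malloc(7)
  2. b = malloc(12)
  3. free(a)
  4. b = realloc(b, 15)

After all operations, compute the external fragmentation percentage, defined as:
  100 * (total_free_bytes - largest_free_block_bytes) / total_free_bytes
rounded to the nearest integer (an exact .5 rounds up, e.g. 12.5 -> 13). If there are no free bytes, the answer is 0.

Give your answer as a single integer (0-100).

Answer: 18

Derivation:
Op 1: a = malloc(7) -> a = 0; heap: [0-6 ALLOC][7-52 FREE]
Op 2: b = malloc(12) -> b = 7; heap: [0-6 ALLOC][7-18 ALLOC][19-52 FREE]
Op 3: free(a) -> (freed a); heap: [0-6 FREE][7-18 ALLOC][19-52 FREE]
Op 4: b = realloc(b, 15) -> b = 7; heap: [0-6 FREE][7-21 ALLOC][22-52 FREE]
Free blocks: [7 31] total_free=38 largest=31 -> 100*(38-31)/38 = 700/38 ≈ 18.421 -> rounds to 18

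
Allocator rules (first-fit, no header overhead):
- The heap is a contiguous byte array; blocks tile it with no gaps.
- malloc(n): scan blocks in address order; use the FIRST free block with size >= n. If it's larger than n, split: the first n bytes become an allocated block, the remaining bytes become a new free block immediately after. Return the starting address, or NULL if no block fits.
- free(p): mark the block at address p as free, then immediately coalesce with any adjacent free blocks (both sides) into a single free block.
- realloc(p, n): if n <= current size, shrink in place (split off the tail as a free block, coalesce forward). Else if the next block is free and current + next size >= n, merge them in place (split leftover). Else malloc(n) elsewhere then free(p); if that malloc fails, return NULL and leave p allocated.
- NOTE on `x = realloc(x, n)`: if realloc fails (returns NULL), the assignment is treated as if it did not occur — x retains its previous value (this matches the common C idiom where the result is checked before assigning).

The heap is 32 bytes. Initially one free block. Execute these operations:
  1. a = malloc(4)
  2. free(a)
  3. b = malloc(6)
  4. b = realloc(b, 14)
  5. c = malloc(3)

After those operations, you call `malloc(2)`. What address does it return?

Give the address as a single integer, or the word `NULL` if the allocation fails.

Answer: 17

Derivation:
Op 1: a = malloc(4) -> a = 0; heap: [0-3 ALLOC][4-31 FREE]
Op 2: free(a) -> (freed a); heap: [0-31 FREE]
Op 3: b = malloc(6) -> b = 0; heap: [0-5 ALLOC][6-31 FREE]
Op 4: b = realloc(b, 14) -> b = 0; heap: [0-13 ALLOC][14-31 FREE]
Op 5: c = malloc(3) -> c = 14; heap: [0-13 ALLOC][14-16 ALLOC][17-31 FREE]
malloc(2): first-fit scan over [0-13 ALLOC][14-16 ALLOC][17-31 FREE] -> 17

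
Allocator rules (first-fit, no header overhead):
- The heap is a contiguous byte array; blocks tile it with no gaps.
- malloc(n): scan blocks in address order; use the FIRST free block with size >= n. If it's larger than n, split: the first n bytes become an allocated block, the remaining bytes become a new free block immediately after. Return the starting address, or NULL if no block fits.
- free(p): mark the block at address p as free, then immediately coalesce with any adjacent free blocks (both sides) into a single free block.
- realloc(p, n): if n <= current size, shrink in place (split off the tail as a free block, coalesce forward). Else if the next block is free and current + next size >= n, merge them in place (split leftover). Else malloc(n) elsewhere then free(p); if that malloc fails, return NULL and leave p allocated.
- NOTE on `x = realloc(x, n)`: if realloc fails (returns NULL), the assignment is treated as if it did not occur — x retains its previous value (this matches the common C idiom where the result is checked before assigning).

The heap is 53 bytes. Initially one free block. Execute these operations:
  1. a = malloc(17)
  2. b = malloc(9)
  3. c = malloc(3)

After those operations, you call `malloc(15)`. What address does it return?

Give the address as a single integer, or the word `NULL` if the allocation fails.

Op 1: a = malloc(17) -> a = 0; heap: [0-16 ALLOC][17-52 FREE]
Op 2: b = malloc(9) -> b = 17; heap: [0-16 ALLOC][17-25 ALLOC][26-52 FREE]
Op 3: c = malloc(3) -> c = 26; heap: [0-16 ALLOC][17-25 ALLOC][26-28 ALLOC][29-52 FREE]
malloc(15): first-fit scan over [0-16 ALLOC][17-25 ALLOC][26-28 ALLOC][29-52 FREE] -> 29

Answer: 29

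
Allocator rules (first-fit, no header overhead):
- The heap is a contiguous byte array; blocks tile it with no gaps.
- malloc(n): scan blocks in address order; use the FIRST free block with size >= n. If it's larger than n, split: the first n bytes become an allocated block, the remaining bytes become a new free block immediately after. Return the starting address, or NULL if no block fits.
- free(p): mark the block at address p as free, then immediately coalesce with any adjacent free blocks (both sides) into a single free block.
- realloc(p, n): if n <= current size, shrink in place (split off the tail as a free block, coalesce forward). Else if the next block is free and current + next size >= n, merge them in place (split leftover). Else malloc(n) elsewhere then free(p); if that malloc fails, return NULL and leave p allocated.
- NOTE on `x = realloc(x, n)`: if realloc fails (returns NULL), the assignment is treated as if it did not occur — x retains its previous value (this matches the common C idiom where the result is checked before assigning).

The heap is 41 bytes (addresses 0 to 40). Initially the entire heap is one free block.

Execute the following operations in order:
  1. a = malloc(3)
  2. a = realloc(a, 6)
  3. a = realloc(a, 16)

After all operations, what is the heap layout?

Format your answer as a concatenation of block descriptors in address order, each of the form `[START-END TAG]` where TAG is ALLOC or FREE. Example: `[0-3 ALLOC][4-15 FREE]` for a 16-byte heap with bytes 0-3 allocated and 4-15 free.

Answer: [0-15 ALLOC][16-40 FREE]

Derivation:
Op 1: a = malloc(3) -> a = 0; heap: [0-2 ALLOC][3-40 FREE]
Op 2: a = realloc(a, 6) -> a = 0; heap: [0-5 ALLOC][6-40 FREE]
Op 3: a = realloc(a, 16) -> a = 0; heap: [0-15 ALLOC][16-40 FREE]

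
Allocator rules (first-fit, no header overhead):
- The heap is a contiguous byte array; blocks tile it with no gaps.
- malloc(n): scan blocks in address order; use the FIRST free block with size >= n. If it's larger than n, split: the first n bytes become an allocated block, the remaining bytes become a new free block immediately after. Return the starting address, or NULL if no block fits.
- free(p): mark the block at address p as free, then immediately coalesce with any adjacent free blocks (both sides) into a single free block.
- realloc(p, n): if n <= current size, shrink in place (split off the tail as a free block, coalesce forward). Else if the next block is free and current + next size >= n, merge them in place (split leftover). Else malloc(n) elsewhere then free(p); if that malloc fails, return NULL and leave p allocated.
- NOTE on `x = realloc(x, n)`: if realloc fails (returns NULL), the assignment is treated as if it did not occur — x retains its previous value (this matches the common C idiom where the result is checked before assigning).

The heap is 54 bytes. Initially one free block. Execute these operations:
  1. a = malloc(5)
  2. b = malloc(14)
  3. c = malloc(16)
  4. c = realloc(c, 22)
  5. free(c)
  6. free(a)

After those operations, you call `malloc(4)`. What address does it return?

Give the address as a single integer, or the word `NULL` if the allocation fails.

Op 1: a = malloc(5) -> a = 0; heap: [0-4 ALLOC][5-53 FREE]
Op 2: b = malloc(14) -> b = 5; heap: [0-4 ALLOC][5-18 ALLOC][19-53 FREE]
Op 3: c = malloc(16) -> c = 19; heap: [0-4 ALLOC][5-18 ALLOC][19-34 ALLOC][35-53 FREE]
Op 4: c = realloc(c, 22) -> c = 19; heap: [0-4 ALLOC][5-18 ALLOC][19-40 ALLOC][41-53 FREE]
Op 5: free(c) -> (freed c); heap: [0-4 ALLOC][5-18 ALLOC][19-53 FREE]
Op 6: free(a) -> (freed a); heap: [0-4 FREE][5-18 ALLOC][19-53 FREE]
malloc(4): first-fit scan over [0-4 FREE][5-18 ALLOC][19-53 FREE] -> 0

Answer: 0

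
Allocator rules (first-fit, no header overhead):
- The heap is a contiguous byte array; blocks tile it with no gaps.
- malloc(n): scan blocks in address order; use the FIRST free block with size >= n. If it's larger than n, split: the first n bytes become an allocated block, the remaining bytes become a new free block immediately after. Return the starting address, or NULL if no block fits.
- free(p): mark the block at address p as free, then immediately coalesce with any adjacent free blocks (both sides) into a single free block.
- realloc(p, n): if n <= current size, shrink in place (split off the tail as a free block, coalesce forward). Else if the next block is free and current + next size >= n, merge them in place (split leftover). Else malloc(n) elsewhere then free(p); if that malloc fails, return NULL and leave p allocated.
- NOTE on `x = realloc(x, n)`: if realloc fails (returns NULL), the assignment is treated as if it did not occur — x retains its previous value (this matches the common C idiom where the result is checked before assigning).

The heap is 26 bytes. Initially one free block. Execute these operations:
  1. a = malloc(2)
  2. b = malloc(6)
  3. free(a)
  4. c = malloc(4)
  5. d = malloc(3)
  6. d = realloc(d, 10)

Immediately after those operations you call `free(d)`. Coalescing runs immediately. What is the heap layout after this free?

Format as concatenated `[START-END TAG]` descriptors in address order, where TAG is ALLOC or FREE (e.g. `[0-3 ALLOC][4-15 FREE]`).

Op 1: a = malloc(2) -> a = 0; heap: [0-1 ALLOC][2-25 FREE]
Op 2: b = malloc(6) -> b = 2; heap: [0-1 ALLOC][2-7 ALLOC][8-25 FREE]
Op 3: free(a) -> (freed a); heap: [0-1 FREE][2-7 ALLOC][8-25 FREE]
Op 4: c = malloc(4) -> c = 8; heap: [0-1 FREE][2-7 ALLOC][8-11 ALLOC][12-25 FREE]
Op 5: d = malloc(3) -> d = 12; heap: [0-1 FREE][2-7 ALLOC][8-11 ALLOC][12-14 ALLOC][15-25 FREE]
Op 6: d = realloc(d, 10) -> d = 12; heap: [0-1 FREE][2-7 ALLOC][8-11 ALLOC][12-21 ALLOC][22-25 FREE]
free(d): d = 12 -> block [12-21 ALLOC]; mark free, coalesce with adjacent free neighbors -> [0-1 FREE][2-7 ALLOC][8-11 ALLOC][12-25 FREE]

Answer: [0-1 FREE][2-7 ALLOC][8-11 ALLOC][12-25 FREE]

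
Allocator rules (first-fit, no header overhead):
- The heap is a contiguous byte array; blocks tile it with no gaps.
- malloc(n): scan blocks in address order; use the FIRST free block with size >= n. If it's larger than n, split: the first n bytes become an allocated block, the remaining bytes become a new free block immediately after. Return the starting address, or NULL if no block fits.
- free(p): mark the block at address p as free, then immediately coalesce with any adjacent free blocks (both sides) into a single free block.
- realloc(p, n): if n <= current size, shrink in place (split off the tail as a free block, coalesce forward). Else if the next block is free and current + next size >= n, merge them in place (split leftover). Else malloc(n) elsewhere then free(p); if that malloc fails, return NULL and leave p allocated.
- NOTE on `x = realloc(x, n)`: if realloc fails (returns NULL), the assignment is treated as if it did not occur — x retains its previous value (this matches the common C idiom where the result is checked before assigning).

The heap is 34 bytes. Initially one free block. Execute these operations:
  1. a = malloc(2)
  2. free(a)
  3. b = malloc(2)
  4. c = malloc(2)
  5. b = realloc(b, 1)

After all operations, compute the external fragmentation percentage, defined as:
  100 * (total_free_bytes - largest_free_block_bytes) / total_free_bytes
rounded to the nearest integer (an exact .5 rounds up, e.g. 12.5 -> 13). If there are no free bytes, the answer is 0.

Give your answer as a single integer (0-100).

Answer: 3

Derivation:
Op 1: a = malloc(2) -> a = 0; heap: [0-1 ALLOC][2-33 FREE]
Op 2: free(a) -> (freed a); heap: [0-33 FREE]
Op 3: b = malloc(2) -> b = 0; heap: [0-1 ALLOC][2-33 FREE]
Op 4: c = malloc(2) -> c = 2; heap: [0-1 ALLOC][2-3 ALLOC][4-33 FREE]
Op 5: b = realloc(b, 1) -> b = 0; heap: [0-0 ALLOC][1-1 FREE][2-3 ALLOC][4-33 FREE]
Free blocks: [1 30] total_free=31 largest=30 -> 100*(31-30)/31 = 100/31 ≈ 3.226 -> rounds to 3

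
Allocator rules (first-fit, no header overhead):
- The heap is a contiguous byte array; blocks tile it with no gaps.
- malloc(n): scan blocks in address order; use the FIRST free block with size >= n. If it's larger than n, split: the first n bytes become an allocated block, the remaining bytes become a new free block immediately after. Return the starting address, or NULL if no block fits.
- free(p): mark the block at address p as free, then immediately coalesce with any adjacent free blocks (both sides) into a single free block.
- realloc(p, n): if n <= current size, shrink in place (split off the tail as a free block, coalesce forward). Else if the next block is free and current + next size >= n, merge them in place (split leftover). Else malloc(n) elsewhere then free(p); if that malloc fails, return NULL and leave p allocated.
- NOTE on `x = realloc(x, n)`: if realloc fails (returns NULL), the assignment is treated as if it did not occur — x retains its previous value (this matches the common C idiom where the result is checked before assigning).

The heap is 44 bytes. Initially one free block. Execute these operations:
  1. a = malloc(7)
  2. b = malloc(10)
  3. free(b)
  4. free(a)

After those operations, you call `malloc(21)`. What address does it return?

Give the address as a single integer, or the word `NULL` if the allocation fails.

Answer: 0

Derivation:
Op 1: a = malloc(7) -> a = 0; heap: [0-6 ALLOC][7-43 FREE]
Op 2: b = malloc(10) -> b = 7; heap: [0-6 ALLOC][7-16 ALLOC][17-43 FREE]
Op 3: free(b) -> (freed b); heap: [0-6 ALLOC][7-43 FREE]
Op 4: free(a) -> (freed a); heap: [0-43 FREE]
malloc(21): first-fit scan over [0-43 FREE] -> 0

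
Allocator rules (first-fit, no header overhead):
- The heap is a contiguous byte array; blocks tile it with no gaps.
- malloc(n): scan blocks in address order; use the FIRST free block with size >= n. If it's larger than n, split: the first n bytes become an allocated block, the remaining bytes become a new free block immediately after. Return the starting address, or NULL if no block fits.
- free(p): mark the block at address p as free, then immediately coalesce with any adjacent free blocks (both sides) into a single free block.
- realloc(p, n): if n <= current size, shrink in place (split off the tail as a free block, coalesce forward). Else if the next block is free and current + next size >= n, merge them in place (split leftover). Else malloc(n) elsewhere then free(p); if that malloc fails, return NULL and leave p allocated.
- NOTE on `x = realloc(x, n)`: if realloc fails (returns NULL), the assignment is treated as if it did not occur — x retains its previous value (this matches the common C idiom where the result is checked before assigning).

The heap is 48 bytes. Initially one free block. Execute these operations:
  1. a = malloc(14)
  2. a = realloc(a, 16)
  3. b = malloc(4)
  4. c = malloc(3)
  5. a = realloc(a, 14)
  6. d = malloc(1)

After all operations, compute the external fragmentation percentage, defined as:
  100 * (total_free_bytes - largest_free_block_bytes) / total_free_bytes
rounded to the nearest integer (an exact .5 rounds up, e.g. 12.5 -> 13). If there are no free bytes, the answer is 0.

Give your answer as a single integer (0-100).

Answer: 4

Derivation:
Op 1: a = malloc(14) -> a = 0; heap: [0-13 ALLOC][14-47 FREE]
Op 2: a = realloc(a, 16) -> a = 0; heap: [0-15 ALLOC][16-47 FREE]
Op 3: b = malloc(4) -> b = 16; heap: [0-15 ALLOC][16-19 ALLOC][20-47 FREE]
Op 4: c = malloc(3) -> c = 20; heap: [0-15 ALLOC][16-19 ALLOC][20-22 ALLOC][23-47 FREE]
Op 5: a = realloc(a, 14) -> a = 0; heap: [0-13 ALLOC][14-15 FREE][16-19 ALLOC][20-22 ALLOC][23-47 FREE]
Op 6: d = malloc(1) -> d = 14; heap: [0-13 ALLOC][14-14 ALLOC][15-15 FREE][16-19 ALLOC][20-22 ALLOC][23-47 FREE]
Free blocks: [1 25] total_free=26 largest=25 -> 100*(26-25)/26 = 100/26 ≈ 3.846 -> rounds to 4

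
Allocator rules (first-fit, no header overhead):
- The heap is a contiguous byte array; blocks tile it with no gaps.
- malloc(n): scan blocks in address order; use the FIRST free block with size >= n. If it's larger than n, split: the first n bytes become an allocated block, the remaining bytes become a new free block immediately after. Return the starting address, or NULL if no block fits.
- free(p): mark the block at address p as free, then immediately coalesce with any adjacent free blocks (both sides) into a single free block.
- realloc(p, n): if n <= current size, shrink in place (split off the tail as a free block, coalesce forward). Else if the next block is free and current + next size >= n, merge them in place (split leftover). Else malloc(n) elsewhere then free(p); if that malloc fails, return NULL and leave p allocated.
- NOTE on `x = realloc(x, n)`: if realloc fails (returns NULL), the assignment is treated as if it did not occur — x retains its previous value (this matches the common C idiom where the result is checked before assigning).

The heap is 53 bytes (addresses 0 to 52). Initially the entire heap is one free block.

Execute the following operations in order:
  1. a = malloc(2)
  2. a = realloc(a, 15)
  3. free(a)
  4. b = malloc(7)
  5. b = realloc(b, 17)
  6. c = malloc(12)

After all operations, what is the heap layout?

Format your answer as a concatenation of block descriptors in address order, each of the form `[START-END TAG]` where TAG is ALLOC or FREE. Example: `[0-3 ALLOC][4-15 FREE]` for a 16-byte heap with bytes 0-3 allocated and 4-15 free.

Answer: [0-16 ALLOC][17-28 ALLOC][29-52 FREE]

Derivation:
Op 1: a = malloc(2) -> a = 0; heap: [0-1 ALLOC][2-52 FREE]
Op 2: a = realloc(a, 15) -> a = 0; heap: [0-14 ALLOC][15-52 FREE]
Op 3: free(a) -> (freed a); heap: [0-52 FREE]
Op 4: b = malloc(7) -> b = 0; heap: [0-6 ALLOC][7-52 FREE]
Op 5: b = realloc(b, 17) -> b = 0; heap: [0-16 ALLOC][17-52 FREE]
Op 6: c = malloc(12) -> c = 17; heap: [0-16 ALLOC][17-28 ALLOC][29-52 FREE]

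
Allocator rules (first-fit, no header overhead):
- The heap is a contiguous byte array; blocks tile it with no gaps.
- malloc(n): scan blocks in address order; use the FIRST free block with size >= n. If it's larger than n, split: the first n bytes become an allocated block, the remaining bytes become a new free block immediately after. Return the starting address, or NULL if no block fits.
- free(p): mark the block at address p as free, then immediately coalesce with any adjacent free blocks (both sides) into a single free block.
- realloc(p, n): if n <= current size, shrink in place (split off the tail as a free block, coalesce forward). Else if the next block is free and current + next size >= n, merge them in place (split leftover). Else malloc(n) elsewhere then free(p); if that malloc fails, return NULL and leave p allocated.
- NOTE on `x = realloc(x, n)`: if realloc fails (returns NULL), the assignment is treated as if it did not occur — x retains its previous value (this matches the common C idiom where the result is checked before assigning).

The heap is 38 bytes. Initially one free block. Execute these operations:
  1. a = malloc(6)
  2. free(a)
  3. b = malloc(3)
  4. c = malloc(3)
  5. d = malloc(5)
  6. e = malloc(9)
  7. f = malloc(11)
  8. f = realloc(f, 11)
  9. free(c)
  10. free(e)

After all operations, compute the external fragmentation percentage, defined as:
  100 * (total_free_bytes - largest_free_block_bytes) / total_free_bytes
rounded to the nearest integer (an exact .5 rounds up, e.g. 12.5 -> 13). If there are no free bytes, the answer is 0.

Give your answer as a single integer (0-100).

Answer: 53

Derivation:
Op 1: a = malloc(6) -> a = 0; heap: [0-5 ALLOC][6-37 FREE]
Op 2: free(a) -> (freed a); heap: [0-37 FREE]
Op 3: b = malloc(3) -> b = 0; heap: [0-2 ALLOC][3-37 FREE]
Op 4: c = malloc(3) -> c = 3; heap: [0-2 ALLOC][3-5 ALLOC][6-37 FREE]
Op 5: d = malloc(5) -> d = 6; heap: [0-2 ALLOC][3-5 ALLOC][6-10 ALLOC][11-37 FREE]
Op 6: e = malloc(9) -> e = 11; heap: [0-2 ALLOC][3-5 ALLOC][6-10 ALLOC][11-19 ALLOC][20-37 FREE]
Op 7: f = malloc(11) -> f = 20; heap: [0-2 ALLOC][3-5 ALLOC][6-10 ALLOC][11-19 ALLOC][20-30 ALLOC][31-37 FREE]
Op 8: f = realloc(f, 11) -> f = 20; heap: [0-2 ALLOC][3-5 ALLOC][6-10 ALLOC][11-19 ALLOC][20-30 ALLOC][31-37 FREE]
Op 9: free(c) -> (freed c); heap: [0-2 ALLOC][3-5 FREE][6-10 ALLOC][11-19 ALLOC][20-30 ALLOC][31-37 FREE]
Op 10: free(e) -> (freed e); heap: [0-2 ALLOC][3-5 FREE][6-10 ALLOC][11-19 FREE][20-30 ALLOC][31-37 FREE]
Free blocks: [3 9 7] total_free=19 largest=9 -> 100*(19-9)/19 = 1000/19 ≈ 52.632 -> rounds to 53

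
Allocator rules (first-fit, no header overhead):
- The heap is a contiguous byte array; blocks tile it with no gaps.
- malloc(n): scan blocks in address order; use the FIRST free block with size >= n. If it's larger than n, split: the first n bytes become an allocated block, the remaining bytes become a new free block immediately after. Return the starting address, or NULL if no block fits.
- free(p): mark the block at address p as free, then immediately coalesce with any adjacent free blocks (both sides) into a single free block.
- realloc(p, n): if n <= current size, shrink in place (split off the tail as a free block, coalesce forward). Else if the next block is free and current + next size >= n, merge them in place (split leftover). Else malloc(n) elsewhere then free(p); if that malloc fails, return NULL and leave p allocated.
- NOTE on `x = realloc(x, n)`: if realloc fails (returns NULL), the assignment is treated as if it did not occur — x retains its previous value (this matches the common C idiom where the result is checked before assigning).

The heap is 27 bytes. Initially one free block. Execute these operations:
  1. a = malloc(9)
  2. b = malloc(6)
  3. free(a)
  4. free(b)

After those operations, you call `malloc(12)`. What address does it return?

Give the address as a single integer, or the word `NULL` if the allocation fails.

Answer: 0

Derivation:
Op 1: a = malloc(9) -> a = 0; heap: [0-8 ALLOC][9-26 FREE]
Op 2: b = malloc(6) -> b = 9; heap: [0-8 ALLOC][9-14 ALLOC][15-26 FREE]
Op 3: free(a) -> (freed a); heap: [0-8 FREE][9-14 ALLOC][15-26 FREE]
Op 4: free(b) -> (freed b); heap: [0-26 FREE]
malloc(12): first-fit scan over [0-26 FREE] -> 0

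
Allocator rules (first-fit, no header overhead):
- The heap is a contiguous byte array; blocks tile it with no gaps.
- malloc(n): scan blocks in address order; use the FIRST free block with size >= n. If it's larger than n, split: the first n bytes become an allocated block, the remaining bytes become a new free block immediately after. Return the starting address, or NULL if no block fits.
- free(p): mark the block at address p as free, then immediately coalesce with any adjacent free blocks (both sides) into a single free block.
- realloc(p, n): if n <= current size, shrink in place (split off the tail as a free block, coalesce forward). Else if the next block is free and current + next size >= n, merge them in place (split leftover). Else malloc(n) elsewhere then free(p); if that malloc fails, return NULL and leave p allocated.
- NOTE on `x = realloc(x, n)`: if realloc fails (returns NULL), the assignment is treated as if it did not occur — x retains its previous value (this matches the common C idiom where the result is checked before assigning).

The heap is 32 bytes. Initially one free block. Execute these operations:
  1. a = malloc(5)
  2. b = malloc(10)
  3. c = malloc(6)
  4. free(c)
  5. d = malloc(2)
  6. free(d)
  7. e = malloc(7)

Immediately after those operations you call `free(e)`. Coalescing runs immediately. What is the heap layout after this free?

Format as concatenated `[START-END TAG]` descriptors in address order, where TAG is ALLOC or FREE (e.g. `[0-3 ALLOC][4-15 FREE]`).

Answer: [0-4 ALLOC][5-14 ALLOC][15-31 FREE]

Derivation:
Op 1: a = malloc(5) -> a = 0; heap: [0-4 ALLOC][5-31 FREE]
Op 2: b = malloc(10) -> b = 5; heap: [0-4 ALLOC][5-14 ALLOC][15-31 FREE]
Op 3: c = malloc(6) -> c = 15; heap: [0-4 ALLOC][5-14 ALLOC][15-20 ALLOC][21-31 FREE]
Op 4: free(c) -> (freed c); heap: [0-4 ALLOC][5-14 ALLOC][15-31 FREE]
Op 5: d = malloc(2) -> d = 15; heap: [0-4 ALLOC][5-14 ALLOC][15-16 ALLOC][17-31 FREE]
Op 6: free(d) -> (freed d); heap: [0-4 ALLOC][5-14 ALLOC][15-31 FREE]
Op 7: e = malloc(7) -> e = 15; heap: [0-4 ALLOC][5-14 ALLOC][15-21 ALLOC][22-31 FREE]
free(e): e = 15 -> block [15-21 ALLOC]; mark free, coalesce with adjacent free neighbors -> [0-4 ALLOC][5-14 ALLOC][15-31 FREE]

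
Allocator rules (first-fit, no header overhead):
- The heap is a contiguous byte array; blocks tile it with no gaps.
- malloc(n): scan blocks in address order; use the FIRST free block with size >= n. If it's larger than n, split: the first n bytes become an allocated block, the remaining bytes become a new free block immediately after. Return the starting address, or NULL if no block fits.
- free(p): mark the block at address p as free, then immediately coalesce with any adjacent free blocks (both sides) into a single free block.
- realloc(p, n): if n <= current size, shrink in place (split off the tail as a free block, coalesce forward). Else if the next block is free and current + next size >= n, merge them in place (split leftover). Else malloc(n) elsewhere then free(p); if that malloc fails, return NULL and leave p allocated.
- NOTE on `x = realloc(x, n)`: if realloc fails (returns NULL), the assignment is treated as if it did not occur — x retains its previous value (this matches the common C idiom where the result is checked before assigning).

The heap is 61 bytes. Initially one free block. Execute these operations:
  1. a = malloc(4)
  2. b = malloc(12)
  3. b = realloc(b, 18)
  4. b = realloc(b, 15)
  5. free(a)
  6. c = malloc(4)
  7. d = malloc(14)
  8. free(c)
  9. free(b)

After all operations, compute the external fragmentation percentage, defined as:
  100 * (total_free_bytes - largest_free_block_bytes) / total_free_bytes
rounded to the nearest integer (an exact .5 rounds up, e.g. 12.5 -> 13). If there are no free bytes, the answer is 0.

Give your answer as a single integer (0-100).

Answer: 40

Derivation:
Op 1: a = malloc(4) -> a = 0; heap: [0-3 ALLOC][4-60 FREE]
Op 2: b = malloc(12) -> b = 4; heap: [0-3 ALLOC][4-15 ALLOC][16-60 FREE]
Op 3: b = realloc(b, 18) -> b = 4; heap: [0-3 ALLOC][4-21 ALLOC][22-60 FREE]
Op 4: b = realloc(b, 15) -> b = 4; heap: [0-3 ALLOC][4-18 ALLOC][19-60 FREE]
Op 5: free(a) -> (freed a); heap: [0-3 FREE][4-18 ALLOC][19-60 FREE]
Op 6: c = malloc(4) -> c = 0; heap: [0-3 ALLOC][4-18 ALLOC][19-60 FREE]
Op 7: d = malloc(14) -> d = 19; heap: [0-3 ALLOC][4-18 ALLOC][19-32 ALLOC][33-60 FREE]
Op 8: free(c) -> (freed c); heap: [0-3 FREE][4-18 ALLOC][19-32 ALLOC][33-60 FREE]
Op 9: free(b) -> (freed b); heap: [0-18 FREE][19-32 ALLOC][33-60 FREE]
Free blocks: [19 28] total_free=47 largest=28 -> 100*(47-28)/47 = 1900/47 ≈ 40.426 -> rounds to 40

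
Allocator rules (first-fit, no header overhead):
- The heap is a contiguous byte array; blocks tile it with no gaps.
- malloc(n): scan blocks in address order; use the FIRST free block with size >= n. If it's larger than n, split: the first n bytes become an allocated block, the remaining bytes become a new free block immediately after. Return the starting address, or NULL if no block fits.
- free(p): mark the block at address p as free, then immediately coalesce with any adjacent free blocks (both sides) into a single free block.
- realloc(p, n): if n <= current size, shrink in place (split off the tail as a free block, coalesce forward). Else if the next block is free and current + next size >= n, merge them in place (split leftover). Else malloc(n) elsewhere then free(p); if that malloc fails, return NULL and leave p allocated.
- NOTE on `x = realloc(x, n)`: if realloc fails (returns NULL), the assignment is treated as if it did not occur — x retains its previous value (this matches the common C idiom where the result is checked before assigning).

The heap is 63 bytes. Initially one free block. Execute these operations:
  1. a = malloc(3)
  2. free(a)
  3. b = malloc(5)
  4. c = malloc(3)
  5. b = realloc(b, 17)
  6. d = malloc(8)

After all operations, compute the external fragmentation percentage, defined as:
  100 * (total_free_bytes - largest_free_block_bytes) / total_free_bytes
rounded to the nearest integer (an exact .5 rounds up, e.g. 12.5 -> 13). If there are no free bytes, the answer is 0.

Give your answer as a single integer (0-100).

Op 1: a = malloc(3) -> a = 0; heap: [0-2 ALLOC][3-62 FREE]
Op 2: free(a) -> (freed a); heap: [0-62 FREE]
Op 3: b = malloc(5) -> b = 0; heap: [0-4 ALLOC][5-62 FREE]
Op 4: c = malloc(3) -> c = 5; heap: [0-4 ALLOC][5-7 ALLOC][8-62 FREE]
Op 5: b = realloc(b, 17) -> b = 8; heap: [0-4 FREE][5-7 ALLOC][8-24 ALLOC][25-62 FREE]
Op 6: d = malloc(8) -> d = 25; heap: [0-4 FREE][5-7 ALLOC][8-24 ALLOC][25-32 ALLOC][33-62 FREE]
Free blocks: [5 30] total_free=35 largest=30 -> 100*(35-30)/35 = 500/35 ≈ 14.286 -> rounds to 14

Answer: 14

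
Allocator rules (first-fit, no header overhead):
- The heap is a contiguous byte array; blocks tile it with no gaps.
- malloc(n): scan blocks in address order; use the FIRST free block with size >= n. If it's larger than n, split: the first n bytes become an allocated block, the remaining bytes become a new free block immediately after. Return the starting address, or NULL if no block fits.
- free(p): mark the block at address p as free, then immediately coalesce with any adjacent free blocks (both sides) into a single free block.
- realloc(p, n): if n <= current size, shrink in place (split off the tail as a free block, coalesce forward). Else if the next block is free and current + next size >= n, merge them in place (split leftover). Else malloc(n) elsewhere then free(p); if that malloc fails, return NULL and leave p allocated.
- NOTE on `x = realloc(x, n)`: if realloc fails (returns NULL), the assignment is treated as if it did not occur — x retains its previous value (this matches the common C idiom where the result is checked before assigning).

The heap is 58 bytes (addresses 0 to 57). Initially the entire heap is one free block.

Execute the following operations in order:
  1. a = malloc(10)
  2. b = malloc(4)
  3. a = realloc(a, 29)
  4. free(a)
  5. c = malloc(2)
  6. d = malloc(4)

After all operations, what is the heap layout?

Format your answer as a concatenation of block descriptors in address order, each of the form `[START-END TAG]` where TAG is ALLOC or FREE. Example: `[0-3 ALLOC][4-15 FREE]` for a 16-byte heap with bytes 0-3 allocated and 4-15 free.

Op 1: a = malloc(10) -> a = 0; heap: [0-9 ALLOC][10-57 FREE]
Op 2: b = malloc(4) -> b = 10; heap: [0-9 ALLOC][10-13 ALLOC][14-57 FREE]
Op 3: a = realloc(a, 29) -> a = 14; heap: [0-9 FREE][10-13 ALLOC][14-42 ALLOC][43-57 FREE]
Op 4: free(a) -> (freed a); heap: [0-9 FREE][10-13 ALLOC][14-57 FREE]
Op 5: c = malloc(2) -> c = 0; heap: [0-1 ALLOC][2-9 FREE][10-13 ALLOC][14-57 FREE]
Op 6: d = malloc(4) -> d = 2; heap: [0-1 ALLOC][2-5 ALLOC][6-9 FREE][10-13 ALLOC][14-57 FREE]

Answer: [0-1 ALLOC][2-5 ALLOC][6-9 FREE][10-13 ALLOC][14-57 FREE]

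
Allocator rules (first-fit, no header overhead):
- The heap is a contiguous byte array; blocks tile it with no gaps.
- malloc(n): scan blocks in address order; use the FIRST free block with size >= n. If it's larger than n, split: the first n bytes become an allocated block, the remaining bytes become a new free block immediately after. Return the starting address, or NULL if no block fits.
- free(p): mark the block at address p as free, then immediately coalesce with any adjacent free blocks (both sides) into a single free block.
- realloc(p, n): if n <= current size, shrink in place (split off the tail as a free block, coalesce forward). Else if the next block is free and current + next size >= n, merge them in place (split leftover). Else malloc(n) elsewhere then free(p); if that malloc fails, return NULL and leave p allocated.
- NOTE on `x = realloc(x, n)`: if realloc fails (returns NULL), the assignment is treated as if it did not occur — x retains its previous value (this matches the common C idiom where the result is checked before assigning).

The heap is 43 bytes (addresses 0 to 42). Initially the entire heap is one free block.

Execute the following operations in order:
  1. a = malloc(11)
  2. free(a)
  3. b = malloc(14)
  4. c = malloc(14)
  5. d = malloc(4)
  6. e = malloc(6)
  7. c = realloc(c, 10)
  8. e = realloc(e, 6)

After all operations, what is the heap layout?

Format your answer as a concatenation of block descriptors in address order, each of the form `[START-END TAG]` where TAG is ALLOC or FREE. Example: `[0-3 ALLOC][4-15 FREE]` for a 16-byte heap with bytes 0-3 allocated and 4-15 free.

Op 1: a = malloc(11) -> a = 0; heap: [0-10 ALLOC][11-42 FREE]
Op 2: free(a) -> (freed a); heap: [0-42 FREE]
Op 3: b = malloc(14) -> b = 0; heap: [0-13 ALLOC][14-42 FREE]
Op 4: c = malloc(14) -> c = 14; heap: [0-13 ALLOC][14-27 ALLOC][28-42 FREE]
Op 5: d = malloc(4) -> d = 28; heap: [0-13 ALLOC][14-27 ALLOC][28-31 ALLOC][32-42 FREE]
Op 6: e = malloc(6) -> e = 32; heap: [0-13 ALLOC][14-27 ALLOC][28-31 ALLOC][32-37 ALLOC][38-42 FREE]
Op 7: c = realloc(c, 10) -> c = 14; heap: [0-13 ALLOC][14-23 ALLOC][24-27 FREE][28-31 ALLOC][32-37 ALLOC][38-42 FREE]
Op 8: e = realloc(e, 6) -> e = 32; heap: [0-13 ALLOC][14-23 ALLOC][24-27 FREE][28-31 ALLOC][32-37 ALLOC][38-42 FREE]

Answer: [0-13 ALLOC][14-23 ALLOC][24-27 FREE][28-31 ALLOC][32-37 ALLOC][38-42 FREE]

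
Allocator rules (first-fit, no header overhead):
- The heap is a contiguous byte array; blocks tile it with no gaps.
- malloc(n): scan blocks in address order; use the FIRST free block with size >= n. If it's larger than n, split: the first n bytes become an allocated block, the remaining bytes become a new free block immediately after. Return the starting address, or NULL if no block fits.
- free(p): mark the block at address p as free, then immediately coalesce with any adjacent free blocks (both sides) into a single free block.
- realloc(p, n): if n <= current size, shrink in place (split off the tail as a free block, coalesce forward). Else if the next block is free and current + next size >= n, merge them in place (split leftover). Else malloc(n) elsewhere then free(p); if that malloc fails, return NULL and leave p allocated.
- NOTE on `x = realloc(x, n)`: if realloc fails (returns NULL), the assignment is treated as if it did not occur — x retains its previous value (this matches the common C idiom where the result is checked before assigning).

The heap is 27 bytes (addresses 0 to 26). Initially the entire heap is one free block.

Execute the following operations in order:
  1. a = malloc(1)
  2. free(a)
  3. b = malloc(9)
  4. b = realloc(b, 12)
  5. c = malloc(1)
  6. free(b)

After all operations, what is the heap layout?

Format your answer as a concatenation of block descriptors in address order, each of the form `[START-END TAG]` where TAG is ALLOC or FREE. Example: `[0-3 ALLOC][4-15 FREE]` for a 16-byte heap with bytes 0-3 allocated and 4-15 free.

Op 1: a = malloc(1) -> a = 0; heap: [0-0 ALLOC][1-26 FREE]
Op 2: free(a) -> (freed a); heap: [0-26 FREE]
Op 3: b = malloc(9) -> b = 0; heap: [0-8 ALLOC][9-26 FREE]
Op 4: b = realloc(b, 12) -> b = 0; heap: [0-11 ALLOC][12-26 FREE]
Op 5: c = malloc(1) -> c = 12; heap: [0-11 ALLOC][12-12 ALLOC][13-26 FREE]
Op 6: free(b) -> (freed b); heap: [0-11 FREE][12-12 ALLOC][13-26 FREE]

Answer: [0-11 FREE][12-12 ALLOC][13-26 FREE]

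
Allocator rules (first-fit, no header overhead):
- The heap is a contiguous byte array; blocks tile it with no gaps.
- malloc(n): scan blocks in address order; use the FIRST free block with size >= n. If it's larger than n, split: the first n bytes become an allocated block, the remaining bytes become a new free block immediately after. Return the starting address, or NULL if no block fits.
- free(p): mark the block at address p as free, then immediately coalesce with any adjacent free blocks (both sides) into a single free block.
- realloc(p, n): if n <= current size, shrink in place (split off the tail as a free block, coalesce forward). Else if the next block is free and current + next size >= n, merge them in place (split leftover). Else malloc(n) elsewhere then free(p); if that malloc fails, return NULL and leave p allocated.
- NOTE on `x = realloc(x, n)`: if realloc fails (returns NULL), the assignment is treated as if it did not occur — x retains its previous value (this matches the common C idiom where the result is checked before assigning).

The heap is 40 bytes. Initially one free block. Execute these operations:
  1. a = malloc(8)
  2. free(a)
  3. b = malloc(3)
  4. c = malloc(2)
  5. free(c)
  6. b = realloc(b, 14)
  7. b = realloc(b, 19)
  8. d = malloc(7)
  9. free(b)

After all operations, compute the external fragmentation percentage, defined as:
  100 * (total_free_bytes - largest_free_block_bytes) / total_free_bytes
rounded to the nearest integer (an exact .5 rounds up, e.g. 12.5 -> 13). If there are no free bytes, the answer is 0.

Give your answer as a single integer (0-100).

Answer: 42

Derivation:
Op 1: a = malloc(8) -> a = 0; heap: [0-7 ALLOC][8-39 FREE]
Op 2: free(a) -> (freed a); heap: [0-39 FREE]
Op 3: b = malloc(3) -> b = 0; heap: [0-2 ALLOC][3-39 FREE]
Op 4: c = malloc(2) -> c = 3; heap: [0-2 ALLOC][3-4 ALLOC][5-39 FREE]
Op 5: free(c) -> (freed c); heap: [0-2 ALLOC][3-39 FREE]
Op 6: b = realloc(b, 14) -> b = 0; heap: [0-13 ALLOC][14-39 FREE]
Op 7: b = realloc(b, 19) -> b = 0; heap: [0-18 ALLOC][19-39 FREE]
Op 8: d = malloc(7) -> d = 19; heap: [0-18 ALLOC][19-25 ALLOC][26-39 FREE]
Op 9: free(b) -> (freed b); heap: [0-18 FREE][19-25 ALLOC][26-39 FREE]
Free blocks: [19 14] total_free=33 largest=19 -> 100*(33-19)/33 = 1400/33 ≈ 42.424 -> rounds to 42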